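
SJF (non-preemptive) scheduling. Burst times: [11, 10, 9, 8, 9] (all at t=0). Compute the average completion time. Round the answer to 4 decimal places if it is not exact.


SJF order (ascending): [8, 9, 9, 10, 11]
Completion times:
  Job 1: burst=8, C=8
  Job 2: burst=9, C=17
  Job 3: burst=9, C=26
  Job 4: burst=10, C=36
  Job 5: burst=11, C=47
Average completion = 134/5 = 26.8

26.8


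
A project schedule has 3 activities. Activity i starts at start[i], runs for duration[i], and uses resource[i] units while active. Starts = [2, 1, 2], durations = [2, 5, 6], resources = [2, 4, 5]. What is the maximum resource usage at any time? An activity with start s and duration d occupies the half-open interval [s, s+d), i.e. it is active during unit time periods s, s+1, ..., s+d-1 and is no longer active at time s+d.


Each activity i is active on [start_i, start_i + duration_i).
Compute total resource usage per time slot:
  t=0: active resources = [], total = 0
  t=1: active resources = [4], total = 4
  t=2: active resources = [2, 4, 5], total = 11
  t=3: active resources = [2, 4, 5], total = 11
  t=4: active resources = [4, 5], total = 9
  t=5: active resources = [4, 5], total = 9
  t=6: active resources = [5], total = 5
  t=7: active resources = [5], total = 5
Peak resource demand = 11

11


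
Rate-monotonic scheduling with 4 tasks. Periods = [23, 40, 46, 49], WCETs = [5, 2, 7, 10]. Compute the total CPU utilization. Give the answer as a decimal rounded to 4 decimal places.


Compute individual utilizations (exact fractions):
  Task 1: C/T = 5/23 (approx. 0.2174)
  Task 2: C/T = 2/40 = 1/20 (approx. 0.05)
  Task 3: C/T = 7/46 (approx. 0.1522)
  Task 4: C/T = 10/49 (approx. 0.2041)
Total utilization U = 5/23 + 1/20 + 7/46 + 10/49 = 14057/22540
Rounded to 4 decimal places: U = 0.6236
RM (Liu & Layland) bound for 4 tasks = 0.756828; compare with U = 14057/22540 (approx. 0.623647)
U <= bound, so schedulable by RM sufficient condition.

0.6236


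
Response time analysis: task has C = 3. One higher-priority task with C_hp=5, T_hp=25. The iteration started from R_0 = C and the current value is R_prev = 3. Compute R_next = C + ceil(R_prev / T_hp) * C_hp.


R_next = C + ceil(R_prev / T_hp) * C_hp
ceil(3 / 25) = ceil(0.12) = 1
Interference = 1 * 5 = 5
R_next = 3 + 5 = 8

8


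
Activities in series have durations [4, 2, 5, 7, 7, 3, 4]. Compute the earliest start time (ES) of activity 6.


Activity 6 starts after activities 1 through 5 complete.
Predecessor durations: [4, 2, 5, 7, 7]
ES = 4 + 2 + 5 + 7 + 7 = 25

25


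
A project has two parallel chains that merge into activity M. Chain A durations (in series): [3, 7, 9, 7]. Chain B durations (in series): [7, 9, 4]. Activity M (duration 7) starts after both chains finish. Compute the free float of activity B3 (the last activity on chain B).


ES(B3) = sum of predecessors on chain B = 16
EF(B3) = ES + duration = 16 + 4 = 20
Successor of B3 is M. ES(M) = max(sum(A), sum(B)) = max(26, 20) = 26
Free float = ES(successor) - EF(current) = 26 - 20 = 6

6


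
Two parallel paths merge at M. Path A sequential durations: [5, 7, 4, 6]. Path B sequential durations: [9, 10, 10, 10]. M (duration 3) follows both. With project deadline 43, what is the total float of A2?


Forward pass: ES(A2) = sum of predecessors on chain A = 5
EF = ES + duration = 5 + 7 = 12
Backward pass: LF(M) = deadline = 43; LS(M) = 43 - 3 = 40
LF(A2) = LS(M) - sum(successors on chain A) = 40 - 10 = 30
LS = LF - duration = 30 - 7 = 23
Total float = LS - ES = 23 - 5 = 18

18


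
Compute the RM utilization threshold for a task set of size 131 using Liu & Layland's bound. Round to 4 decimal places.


Compute 2^(1/131) = 1.0053052230
Subtract 1: 1.0053052230 - 1 = 0.0053052230
Multiply by n: 131 * 0.0053052230 = 0.6949842130
Round to 4 dp: 0.6950

0.6950


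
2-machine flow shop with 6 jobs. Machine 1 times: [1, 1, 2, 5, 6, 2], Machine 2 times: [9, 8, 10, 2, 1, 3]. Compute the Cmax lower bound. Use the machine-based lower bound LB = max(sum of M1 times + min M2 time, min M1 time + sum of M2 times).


LB1 = sum(M1 times) + min(M2 times) = 17 + 1 = 18
LB2 = min(M1 times) + sum(M2 times) = 1 + 33 = 34
Lower bound = max(LB1, LB2) = max(18, 34) = 34

34


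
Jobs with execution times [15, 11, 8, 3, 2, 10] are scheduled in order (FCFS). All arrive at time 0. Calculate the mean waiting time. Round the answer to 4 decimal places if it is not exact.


FCFS order (as given): [15, 11, 8, 3, 2, 10]
Waiting times:
  Job 1: wait = 0
  Job 2: wait = 15
  Job 3: wait = 26
  Job 4: wait = 34
  Job 5: wait = 37
  Job 6: wait = 39
Sum of waiting times = 151
Average waiting time = 151/6 = 25.1667

25.1667


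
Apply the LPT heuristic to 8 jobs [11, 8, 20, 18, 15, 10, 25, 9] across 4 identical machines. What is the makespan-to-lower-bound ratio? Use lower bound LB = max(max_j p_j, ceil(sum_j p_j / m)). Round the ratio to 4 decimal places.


LPT order: [25, 20, 18, 15, 11, 10, 9, 8]
Machine loads after assignment: [33, 29, 28, 26]
LPT makespan = 33
Lower bound = max(max_job, ceil(total/4)) = max(25, 29) = 29
Ratio = 33 / 29 = 1.1379

1.1379


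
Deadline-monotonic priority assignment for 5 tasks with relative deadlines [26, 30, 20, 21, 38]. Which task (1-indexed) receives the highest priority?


Sort tasks by relative deadline (ascending):
  Task 3: deadline = 20
  Task 4: deadline = 21
  Task 1: deadline = 26
  Task 2: deadline = 30
  Task 5: deadline = 38
Priority order (highest first): [3, 4, 1, 2, 5]
Highest priority task = 3

3


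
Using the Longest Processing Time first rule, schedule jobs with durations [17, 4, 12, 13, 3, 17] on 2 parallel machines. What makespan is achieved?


Sort jobs in decreasing order (LPT): [17, 17, 13, 12, 4, 3]
Assign each job to the least loaded machine:
  Machine 1: jobs [17, 13, 3], load = 33
  Machine 2: jobs [17, 12, 4], load = 33
Makespan = max load = 33

33


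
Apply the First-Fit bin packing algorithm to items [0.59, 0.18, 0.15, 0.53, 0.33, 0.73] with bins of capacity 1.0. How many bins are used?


Place items sequentially using First-Fit:
  Item 0.59 -> new Bin 1
  Item 0.18 -> Bin 1 (now 0.77)
  Item 0.15 -> Bin 1 (now 0.92)
  Item 0.53 -> new Bin 2
  Item 0.33 -> Bin 2 (now 0.86)
  Item 0.73 -> new Bin 3
Total bins used = 3

3


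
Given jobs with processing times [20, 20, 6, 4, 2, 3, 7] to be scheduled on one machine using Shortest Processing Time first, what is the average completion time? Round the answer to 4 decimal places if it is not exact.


Sort jobs by processing time (SPT order): [2, 3, 4, 6, 7, 20, 20]
Compute completion times sequentially:
  Job 1: processing = 2, completes at 2
  Job 2: processing = 3, completes at 5
  Job 3: processing = 4, completes at 9
  Job 4: processing = 6, completes at 15
  Job 5: processing = 7, completes at 22
  Job 6: processing = 20, completes at 42
  Job 7: processing = 20, completes at 62
Sum of completion times = 157
Average completion time = 157/7 = 22.4286

22.4286


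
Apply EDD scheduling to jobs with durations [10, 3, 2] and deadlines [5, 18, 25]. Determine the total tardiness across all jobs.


Sort by due date (EDD order): [(10, 5), (3, 18), (2, 25)]
Compute completion times and tardiness:
  Job 1: p=10, d=5, C=10, tardiness=max(0,10-5)=5
  Job 2: p=3, d=18, C=13, tardiness=max(0,13-18)=0
  Job 3: p=2, d=25, C=15, tardiness=max(0,15-25)=0
Total tardiness = 5

5


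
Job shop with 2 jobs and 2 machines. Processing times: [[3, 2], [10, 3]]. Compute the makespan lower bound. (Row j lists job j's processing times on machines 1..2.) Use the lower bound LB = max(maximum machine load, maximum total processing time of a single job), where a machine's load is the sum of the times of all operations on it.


Machine loads:
  Machine 1: 3 + 10 = 13
  Machine 2: 2 + 3 = 5
Max machine load = 13
Job totals:
  Job 1: 5
  Job 2: 13
Max job total = 13
Lower bound = max(13, 13) = 13

13


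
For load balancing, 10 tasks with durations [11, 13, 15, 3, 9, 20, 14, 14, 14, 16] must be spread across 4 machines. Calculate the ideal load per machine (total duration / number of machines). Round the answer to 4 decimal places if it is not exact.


Total processing time = 11 + 13 + 15 + 3 + 9 + 20 + 14 + 14 + 14 + 16 = 129
Number of machines = 4
Ideal balanced load = 129 / 4 = 32.25

32.25


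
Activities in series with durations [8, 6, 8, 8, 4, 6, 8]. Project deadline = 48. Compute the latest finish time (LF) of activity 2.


LF(activity 2) = deadline - sum of successor durations
Successors: activities 3 through 7 with durations [8, 8, 4, 6, 8]
Sum of successor durations = 34
LF = 48 - 34 = 14

14


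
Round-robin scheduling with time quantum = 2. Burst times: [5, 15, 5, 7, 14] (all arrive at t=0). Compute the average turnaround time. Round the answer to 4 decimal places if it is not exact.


Time quantum = 2
Execution trace:
  J1 runs 2 units, time = 2
  J2 runs 2 units, time = 4
  J3 runs 2 units, time = 6
  J4 runs 2 units, time = 8
  J5 runs 2 units, time = 10
  J1 runs 2 units, time = 12
  J2 runs 2 units, time = 14
  J3 runs 2 units, time = 16
  J4 runs 2 units, time = 18
  J5 runs 2 units, time = 20
  J1 runs 1 units, time = 21
  J2 runs 2 units, time = 23
  J3 runs 1 units, time = 24
  J4 runs 2 units, time = 26
  J5 runs 2 units, time = 28
  J2 runs 2 units, time = 30
  J4 runs 1 units, time = 31
  J5 runs 2 units, time = 33
  J2 runs 2 units, time = 35
  J5 runs 2 units, time = 37
  J2 runs 2 units, time = 39
  J5 runs 2 units, time = 41
  J2 runs 2 units, time = 43
  J5 runs 2 units, time = 45
  J2 runs 1 units, time = 46
Finish times: [21, 46, 24, 31, 45]
Average turnaround = 167/5 = 33.4

33.4


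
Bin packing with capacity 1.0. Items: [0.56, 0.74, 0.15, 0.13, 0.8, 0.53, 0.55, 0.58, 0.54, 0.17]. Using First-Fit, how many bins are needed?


Place items sequentially using First-Fit:
  Item 0.56 -> new Bin 1
  Item 0.74 -> new Bin 2
  Item 0.15 -> Bin 1 (now 0.71)
  Item 0.13 -> Bin 1 (now 0.84)
  Item 0.8 -> new Bin 3
  Item 0.53 -> new Bin 4
  Item 0.55 -> new Bin 5
  Item 0.58 -> new Bin 6
  Item 0.54 -> new Bin 7
  Item 0.17 -> Bin 2 (now 0.91)
Total bins used = 7

7


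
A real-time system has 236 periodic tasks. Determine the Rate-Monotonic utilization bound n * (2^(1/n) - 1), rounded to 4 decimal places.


Compute 2^(1/236) = 1.0029413817
Subtract 1: 1.0029413817 - 1 = 0.0029413817
Multiply by n: 236 * 0.0029413817 = 0.6941660812
Round to 4 dp: 0.6942

0.6942


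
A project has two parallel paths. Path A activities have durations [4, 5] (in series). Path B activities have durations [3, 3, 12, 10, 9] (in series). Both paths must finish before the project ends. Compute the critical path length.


Path A total = 4 + 5 = 9
Path B total = 3 + 3 + 12 + 10 + 9 = 37
Critical path = longest path = max(9, 37) = 37

37


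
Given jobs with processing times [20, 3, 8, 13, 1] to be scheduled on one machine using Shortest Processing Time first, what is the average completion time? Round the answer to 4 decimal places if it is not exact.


Sort jobs by processing time (SPT order): [1, 3, 8, 13, 20]
Compute completion times sequentially:
  Job 1: processing = 1, completes at 1
  Job 2: processing = 3, completes at 4
  Job 3: processing = 8, completes at 12
  Job 4: processing = 13, completes at 25
  Job 5: processing = 20, completes at 45
Sum of completion times = 87
Average completion time = 87/5 = 17.4

17.4


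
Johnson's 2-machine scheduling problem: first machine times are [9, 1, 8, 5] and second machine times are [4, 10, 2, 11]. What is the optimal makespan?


Apply Johnson's rule:
  Group 1 (a <= b): [(2, 1, 10), (4, 5, 11)]
  Group 2 (a > b): [(1, 9, 4), (3, 8, 2)]
Optimal job order: [2, 4, 1, 3]
Schedule:
  Job 2: M1 done at 1, M2 done at 11
  Job 4: M1 done at 6, M2 done at 22
  Job 1: M1 done at 15, M2 done at 26
  Job 3: M1 done at 23, M2 done at 28
Makespan = 28

28


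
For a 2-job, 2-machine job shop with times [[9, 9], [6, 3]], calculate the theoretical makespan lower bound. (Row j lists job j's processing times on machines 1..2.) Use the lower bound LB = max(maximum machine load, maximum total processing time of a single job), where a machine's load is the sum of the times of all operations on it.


Machine loads:
  Machine 1: 9 + 6 = 15
  Machine 2: 9 + 3 = 12
Max machine load = 15
Job totals:
  Job 1: 18
  Job 2: 9
Max job total = 18
Lower bound = max(15, 18) = 18

18


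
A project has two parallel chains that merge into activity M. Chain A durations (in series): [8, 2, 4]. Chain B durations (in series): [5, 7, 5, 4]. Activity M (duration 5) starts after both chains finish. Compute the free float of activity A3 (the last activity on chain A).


ES(A3) = sum of predecessors on chain A = 10
EF(A3) = ES + duration = 10 + 4 = 14
Successor of A3 is M. ES(M) = max(sum(A), sum(B)) = max(14, 21) = 21
Free float = ES(successor) - EF(current) = 21 - 14 = 7

7


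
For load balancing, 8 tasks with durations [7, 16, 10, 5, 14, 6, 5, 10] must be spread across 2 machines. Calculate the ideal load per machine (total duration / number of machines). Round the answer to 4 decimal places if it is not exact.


Total processing time = 7 + 16 + 10 + 5 + 14 + 6 + 5 + 10 = 73
Number of machines = 2
Ideal balanced load = 73 / 2 = 36.5

36.5


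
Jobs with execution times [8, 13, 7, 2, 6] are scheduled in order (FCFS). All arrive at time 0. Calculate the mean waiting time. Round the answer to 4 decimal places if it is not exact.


FCFS order (as given): [8, 13, 7, 2, 6]
Waiting times:
  Job 1: wait = 0
  Job 2: wait = 8
  Job 3: wait = 21
  Job 4: wait = 28
  Job 5: wait = 30
Sum of waiting times = 87
Average waiting time = 87/5 = 17.4

17.4


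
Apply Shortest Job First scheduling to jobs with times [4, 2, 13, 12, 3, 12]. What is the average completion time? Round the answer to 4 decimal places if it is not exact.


SJF order (ascending): [2, 3, 4, 12, 12, 13]
Completion times:
  Job 1: burst=2, C=2
  Job 2: burst=3, C=5
  Job 3: burst=4, C=9
  Job 4: burst=12, C=21
  Job 5: burst=12, C=33
  Job 6: burst=13, C=46
Average completion = 116/6 = 19.3333

19.3333


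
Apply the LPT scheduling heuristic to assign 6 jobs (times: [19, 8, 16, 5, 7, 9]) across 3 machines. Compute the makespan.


Sort jobs in decreasing order (LPT): [19, 16, 9, 8, 7, 5]
Assign each job to the least loaded machine:
  Machine 1: jobs [19], load = 19
  Machine 2: jobs [16, 7], load = 23
  Machine 3: jobs [9, 8, 5], load = 22
Makespan = max load = 23

23


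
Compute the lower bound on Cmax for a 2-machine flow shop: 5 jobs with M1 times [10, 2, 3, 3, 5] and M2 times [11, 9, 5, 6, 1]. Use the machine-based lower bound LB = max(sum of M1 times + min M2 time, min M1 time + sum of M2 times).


LB1 = sum(M1 times) + min(M2 times) = 23 + 1 = 24
LB2 = min(M1 times) + sum(M2 times) = 2 + 32 = 34
Lower bound = max(LB1, LB2) = max(24, 34) = 34

34


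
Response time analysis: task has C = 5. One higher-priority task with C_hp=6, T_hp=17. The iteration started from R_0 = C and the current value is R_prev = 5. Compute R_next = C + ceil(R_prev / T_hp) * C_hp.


R_next = C + ceil(R_prev / T_hp) * C_hp
ceil(5 / 17) = ceil(0.2941) = 1
Interference = 1 * 6 = 6
R_next = 5 + 6 = 11

11


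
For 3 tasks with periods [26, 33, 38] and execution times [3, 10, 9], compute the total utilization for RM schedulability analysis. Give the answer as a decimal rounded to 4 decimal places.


Compute individual utilizations (exact fractions):
  Task 1: C/T = 3/26 (approx. 0.1154)
  Task 2: C/T = 10/33 (approx. 0.303)
  Task 3: C/T = 9/38 (approx. 0.2368)
Total utilization U = 3/26 + 10/33 + 9/38 = 5341/8151
Rounded to 4 decimal places: U = 0.6553
RM (Liu & Layland) bound for 3 tasks = 0.779763; compare with U = 5341/8151 (approx. 0.655257)
U <= bound, so schedulable by RM sufficient condition.

0.6553


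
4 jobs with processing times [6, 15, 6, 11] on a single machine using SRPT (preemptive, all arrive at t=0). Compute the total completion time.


Since all jobs arrive at t=0, SRPT equals SPT ordering.
SPT order: [6, 6, 11, 15]
Completion times:
  Job 1: p=6, C=6
  Job 2: p=6, C=12
  Job 3: p=11, C=23
  Job 4: p=15, C=38
Total completion time = 6 + 12 + 23 + 38 = 79

79


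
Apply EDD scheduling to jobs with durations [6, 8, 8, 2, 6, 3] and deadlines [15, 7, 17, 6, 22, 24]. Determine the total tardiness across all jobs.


Sort by due date (EDD order): [(2, 6), (8, 7), (6, 15), (8, 17), (6, 22), (3, 24)]
Compute completion times and tardiness:
  Job 1: p=2, d=6, C=2, tardiness=max(0,2-6)=0
  Job 2: p=8, d=7, C=10, tardiness=max(0,10-7)=3
  Job 3: p=6, d=15, C=16, tardiness=max(0,16-15)=1
  Job 4: p=8, d=17, C=24, tardiness=max(0,24-17)=7
  Job 5: p=6, d=22, C=30, tardiness=max(0,30-22)=8
  Job 6: p=3, d=24, C=33, tardiness=max(0,33-24)=9
Total tardiness = 28

28


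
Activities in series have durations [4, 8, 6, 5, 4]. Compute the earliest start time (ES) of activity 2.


Activity 2 starts after activities 1 through 1 complete.
Predecessor durations: [4]
ES = 4 = 4

4


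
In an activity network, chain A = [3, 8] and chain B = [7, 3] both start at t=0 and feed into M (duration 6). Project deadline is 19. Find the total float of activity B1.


Forward pass: ES(B1) = sum of predecessors on chain B = 0
EF = ES + duration = 0 + 7 = 7
Backward pass: LF(M) = deadline = 19; LS(M) = 19 - 6 = 13
LF(B1) = LS(M) - sum(successors on chain B) = 13 - 3 = 10
LS = LF - duration = 10 - 7 = 3
Total float = LS - ES = 3 - 0 = 3

3


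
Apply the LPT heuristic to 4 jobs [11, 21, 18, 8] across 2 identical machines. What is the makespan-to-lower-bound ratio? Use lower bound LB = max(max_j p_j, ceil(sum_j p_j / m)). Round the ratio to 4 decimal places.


LPT order: [21, 18, 11, 8]
Machine loads after assignment: [29, 29]
LPT makespan = 29
Lower bound = max(max_job, ceil(total/2)) = max(21, 29) = 29
Ratio = 29 / 29 = 1.0

1.0


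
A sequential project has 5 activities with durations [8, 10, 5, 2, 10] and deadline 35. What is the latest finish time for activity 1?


LF(activity 1) = deadline - sum of successor durations
Successors: activities 2 through 5 with durations [10, 5, 2, 10]
Sum of successor durations = 27
LF = 35 - 27 = 8

8


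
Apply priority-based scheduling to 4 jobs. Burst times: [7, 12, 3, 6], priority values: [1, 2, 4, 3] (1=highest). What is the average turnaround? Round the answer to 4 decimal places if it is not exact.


Sort by priority (ascending = highest first):
Order: [(1, 7), (2, 12), (3, 6), (4, 3)]
Completion times:
  Priority 1, burst=7, C=7
  Priority 2, burst=12, C=19
  Priority 3, burst=6, C=25
  Priority 4, burst=3, C=28
Average turnaround = 79/4 = 19.75

19.75


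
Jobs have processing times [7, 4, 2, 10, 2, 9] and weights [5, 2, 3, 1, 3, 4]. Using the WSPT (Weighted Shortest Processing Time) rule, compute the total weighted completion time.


Compute p/w ratios and sort ascending (WSPT): [(2, 3), (2, 3), (7, 5), (4, 2), (9, 4), (10, 1)]
Compute weighted completion times:
  Job (p=2,w=3): C=2, w*C=3*2=6
  Job (p=2,w=3): C=4, w*C=3*4=12
  Job (p=7,w=5): C=11, w*C=5*11=55
  Job (p=4,w=2): C=15, w*C=2*15=30
  Job (p=9,w=4): C=24, w*C=4*24=96
  Job (p=10,w=1): C=34, w*C=1*34=34
Total weighted completion time = 233

233


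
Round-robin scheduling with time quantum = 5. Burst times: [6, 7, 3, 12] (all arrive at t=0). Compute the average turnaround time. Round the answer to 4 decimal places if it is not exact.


Time quantum = 5
Execution trace:
  J1 runs 5 units, time = 5
  J2 runs 5 units, time = 10
  J3 runs 3 units, time = 13
  J4 runs 5 units, time = 18
  J1 runs 1 units, time = 19
  J2 runs 2 units, time = 21
  J4 runs 5 units, time = 26
  J4 runs 2 units, time = 28
Finish times: [19, 21, 13, 28]
Average turnaround = 81/4 = 20.25

20.25


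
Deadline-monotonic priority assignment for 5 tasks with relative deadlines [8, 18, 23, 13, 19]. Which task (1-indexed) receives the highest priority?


Sort tasks by relative deadline (ascending):
  Task 1: deadline = 8
  Task 4: deadline = 13
  Task 2: deadline = 18
  Task 5: deadline = 19
  Task 3: deadline = 23
Priority order (highest first): [1, 4, 2, 5, 3]
Highest priority task = 1

1


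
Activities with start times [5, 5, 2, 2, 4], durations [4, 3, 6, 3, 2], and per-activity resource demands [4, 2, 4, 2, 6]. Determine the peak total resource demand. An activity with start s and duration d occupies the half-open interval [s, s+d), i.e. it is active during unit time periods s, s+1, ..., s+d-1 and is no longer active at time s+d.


Each activity i is active on [start_i, start_i + duration_i).
Compute total resource usage per time slot:
  t=0: active resources = [], total = 0
  t=1: active resources = [], total = 0
  t=2: active resources = [4, 2], total = 6
  t=3: active resources = [4, 2], total = 6
  t=4: active resources = [4, 2, 6], total = 12
  t=5: active resources = [4, 2, 4, 6], total = 16
  t=6: active resources = [4, 2, 4], total = 10
  t=7: active resources = [4, 2, 4], total = 10
  t=8: active resources = [4], total = 4
Peak resource demand = 16

16


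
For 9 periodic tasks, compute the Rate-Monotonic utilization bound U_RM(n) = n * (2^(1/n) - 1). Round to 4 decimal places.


Compute 2^(1/9) = 1.0800597389
Subtract 1: 1.0800597389 - 1 = 0.0800597389
Multiply by n: 9 * 0.0800597389 = 0.7205376501
Round to 4 dp: 0.7205

0.7205


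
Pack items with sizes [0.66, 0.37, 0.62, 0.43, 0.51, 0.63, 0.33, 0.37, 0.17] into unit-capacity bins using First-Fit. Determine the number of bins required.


Place items sequentially using First-Fit:
  Item 0.66 -> new Bin 1
  Item 0.37 -> new Bin 2
  Item 0.62 -> Bin 2 (now 0.99)
  Item 0.43 -> new Bin 3
  Item 0.51 -> Bin 3 (now 0.94)
  Item 0.63 -> new Bin 4
  Item 0.33 -> Bin 1 (now 0.99)
  Item 0.37 -> Bin 4 (now 1.0)
  Item 0.17 -> new Bin 5
Total bins used = 5

5


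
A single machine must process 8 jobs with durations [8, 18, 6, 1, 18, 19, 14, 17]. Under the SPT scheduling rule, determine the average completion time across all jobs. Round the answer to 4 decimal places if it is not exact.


Sort jobs by processing time (SPT order): [1, 6, 8, 14, 17, 18, 18, 19]
Compute completion times sequentially:
  Job 1: processing = 1, completes at 1
  Job 2: processing = 6, completes at 7
  Job 3: processing = 8, completes at 15
  Job 4: processing = 14, completes at 29
  Job 5: processing = 17, completes at 46
  Job 6: processing = 18, completes at 64
  Job 7: processing = 18, completes at 82
  Job 8: processing = 19, completes at 101
Sum of completion times = 345
Average completion time = 345/8 = 43.125

43.125


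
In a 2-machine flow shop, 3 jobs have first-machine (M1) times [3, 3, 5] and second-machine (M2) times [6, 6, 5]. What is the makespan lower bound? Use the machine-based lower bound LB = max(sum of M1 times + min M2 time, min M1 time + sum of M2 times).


LB1 = sum(M1 times) + min(M2 times) = 11 + 5 = 16
LB2 = min(M1 times) + sum(M2 times) = 3 + 17 = 20
Lower bound = max(LB1, LB2) = max(16, 20) = 20

20


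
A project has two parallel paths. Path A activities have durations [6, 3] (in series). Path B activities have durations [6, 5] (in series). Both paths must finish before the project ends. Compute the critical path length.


Path A total = 6 + 3 = 9
Path B total = 6 + 5 = 11
Critical path = longest path = max(9, 11) = 11

11


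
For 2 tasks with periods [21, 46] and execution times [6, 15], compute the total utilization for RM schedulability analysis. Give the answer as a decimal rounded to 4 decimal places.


Compute individual utilizations (exact fractions):
  Task 1: C/T = 6/21 = 2/7 (approx. 0.2857)
  Task 2: C/T = 15/46 (approx. 0.3261)
Total utilization U = 2/7 + 15/46 = 197/322
Rounded to 4 decimal places: U = 0.6118
RM (Liu & Layland) bound for 2 tasks = 0.828427; compare with U = 197/322 (approx. 0.611801)
U <= bound, so schedulable by RM sufficient condition.

0.6118


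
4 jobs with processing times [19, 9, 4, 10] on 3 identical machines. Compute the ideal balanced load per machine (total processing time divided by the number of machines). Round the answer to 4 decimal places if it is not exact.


Total processing time = 19 + 9 + 4 + 10 = 42
Number of machines = 3
Ideal balanced load = 42 / 3 = 14.0

14.0


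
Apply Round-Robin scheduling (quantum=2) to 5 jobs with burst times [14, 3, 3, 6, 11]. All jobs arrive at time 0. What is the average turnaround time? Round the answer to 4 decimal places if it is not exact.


Time quantum = 2
Execution trace:
  J1 runs 2 units, time = 2
  J2 runs 2 units, time = 4
  J3 runs 2 units, time = 6
  J4 runs 2 units, time = 8
  J5 runs 2 units, time = 10
  J1 runs 2 units, time = 12
  J2 runs 1 units, time = 13
  J3 runs 1 units, time = 14
  J4 runs 2 units, time = 16
  J5 runs 2 units, time = 18
  J1 runs 2 units, time = 20
  J4 runs 2 units, time = 22
  J5 runs 2 units, time = 24
  J1 runs 2 units, time = 26
  J5 runs 2 units, time = 28
  J1 runs 2 units, time = 30
  J5 runs 2 units, time = 32
  J1 runs 2 units, time = 34
  J5 runs 1 units, time = 35
  J1 runs 2 units, time = 37
Finish times: [37, 13, 14, 22, 35]
Average turnaround = 121/5 = 24.2

24.2


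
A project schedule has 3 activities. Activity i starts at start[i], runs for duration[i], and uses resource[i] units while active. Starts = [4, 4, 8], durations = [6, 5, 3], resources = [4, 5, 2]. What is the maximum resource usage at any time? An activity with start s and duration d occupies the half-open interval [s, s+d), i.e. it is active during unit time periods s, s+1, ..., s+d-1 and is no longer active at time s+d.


Each activity i is active on [start_i, start_i + duration_i).
Compute total resource usage per time slot:
  t=0: active resources = [], total = 0
  t=1: active resources = [], total = 0
  t=2: active resources = [], total = 0
  t=3: active resources = [], total = 0
  t=4: active resources = [4, 5], total = 9
  t=5: active resources = [4, 5], total = 9
  t=6: active resources = [4, 5], total = 9
  t=7: active resources = [4, 5], total = 9
  t=8: active resources = [4, 5, 2], total = 11
  t=9: active resources = [4, 2], total = 6
  t=10: active resources = [2], total = 2
Peak resource demand = 11

11


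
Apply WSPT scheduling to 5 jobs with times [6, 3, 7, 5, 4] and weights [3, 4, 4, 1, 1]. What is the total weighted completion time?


Compute p/w ratios and sort ascending (WSPT): [(3, 4), (7, 4), (6, 3), (4, 1), (5, 1)]
Compute weighted completion times:
  Job (p=3,w=4): C=3, w*C=4*3=12
  Job (p=7,w=4): C=10, w*C=4*10=40
  Job (p=6,w=3): C=16, w*C=3*16=48
  Job (p=4,w=1): C=20, w*C=1*20=20
  Job (p=5,w=1): C=25, w*C=1*25=25
Total weighted completion time = 145

145


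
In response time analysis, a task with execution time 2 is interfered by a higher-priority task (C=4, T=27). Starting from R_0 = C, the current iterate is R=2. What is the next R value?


R_next = C + ceil(R_prev / T_hp) * C_hp
ceil(2 / 27) = ceil(0.0741) = 1
Interference = 1 * 4 = 4
R_next = 2 + 4 = 6

6


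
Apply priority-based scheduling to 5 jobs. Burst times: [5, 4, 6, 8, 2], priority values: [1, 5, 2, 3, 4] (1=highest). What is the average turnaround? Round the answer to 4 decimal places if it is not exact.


Sort by priority (ascending = highest first):
Order: [(1, 5), (2, 6), (3, 8), (4, 2), (5, 4)]
Completion times:
  Priority 1, burst=5, C=5
  Priority 2, burst=6, C=11
  Priority 3, burst=8, C=19
  Priority 4, burst=2, C=21
  Priority 5, burst=4, C=25
Average turnaround = 81/5 = 16.2

16.2


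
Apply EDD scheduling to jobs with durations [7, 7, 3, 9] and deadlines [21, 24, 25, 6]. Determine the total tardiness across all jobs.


Sort by due date (EDD order): [(9, 6), (7, 21), (7, 24), (3, 25)]
Compute completion times and tardiness:
  Job 1: p=9, d=6, C=9, tardiness=max(0,9-6)=3
  Job 2: p=7, d=21, C=16, tardiness=max(0,16-21)=0
  Job 3: p=7, d=24, C=23, tardiness=max(0,23-24)=0
  Job 4: p=3, d=25, C=26, tardiness=max(0,26-25)=1
Total tardiness = 4

4


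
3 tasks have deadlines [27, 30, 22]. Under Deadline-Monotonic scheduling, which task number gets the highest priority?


Sort tasks by relative deadline (ascending):
  Task 3: deadline = 22
  Task 1: deadline = 27
  Task 2: deadline = 30
Priority order (highest first): [3, 1, 2]
Highest priority task = 3

3


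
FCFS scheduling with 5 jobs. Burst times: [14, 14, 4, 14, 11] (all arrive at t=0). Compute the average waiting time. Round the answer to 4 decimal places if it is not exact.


FCFS order (as given): [14, 14, 4, 14, 11]
Waiting times:
  Job 1: wait = 0
  Job 2: wait = 14
  Job 3: wait = 28
  Job 4: wait = 32
  Job 5: wait = 46
Sum of waiting times = 120
Average waiting time = 120/5 = 24.0

24.0


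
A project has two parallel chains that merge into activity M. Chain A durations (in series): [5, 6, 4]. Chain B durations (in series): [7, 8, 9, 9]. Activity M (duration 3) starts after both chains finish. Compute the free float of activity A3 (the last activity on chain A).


ES(A3) = sum of predecessors on chain A = 11
EF(A3) = ES + duration = 11 + 4 = 15
Successor of A3 is M. ES(M) = max(sum(A), sum(B)) = max(15, 33) = 33
Free float = ES(successor) - EF(current) = 33 - 15 = 18

18


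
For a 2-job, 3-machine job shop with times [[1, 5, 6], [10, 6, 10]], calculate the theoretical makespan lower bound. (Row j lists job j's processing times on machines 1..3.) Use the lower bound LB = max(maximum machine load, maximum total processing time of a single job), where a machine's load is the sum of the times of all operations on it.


Machine loads:
  Machine 1: 1 + 10 = 11
  Machine 2: 5 + 6 = 11
  Machine 3: 6 + 10 = 16
Max machine load = 16
Job totals:
  Job 1: 12
  Job 2: 26
Max job total = 26
Lower bound = max(16, 26) = 26

26


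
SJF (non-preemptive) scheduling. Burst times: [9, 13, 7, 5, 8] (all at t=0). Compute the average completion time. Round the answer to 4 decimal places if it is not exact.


SJF order (ascending): [5, 7, 8, 9, 13]
Completion times:
  Job 1: burst=5, C=5
  Job 2: burst=7, C=12
  Job 3: burst=8, C=20
  Job 4: burst=9, C=29
  Job 5: burst=13, C=42
Average completion = 108/5 = 21.6

21.6


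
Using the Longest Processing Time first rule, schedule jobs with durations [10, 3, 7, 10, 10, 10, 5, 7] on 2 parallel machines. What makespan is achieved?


Sort jobs in decreasing order (LPT): [10, 10, 10, 10, 7, 7, 5, 3]
Assign each job to the least loaded machine:
  Machine 1: jobs [10, 10, 7, 5], load = 32
  Machine 2: jobs [10, 10, 7, 3], load = 30
Makespan = max load = 32

32


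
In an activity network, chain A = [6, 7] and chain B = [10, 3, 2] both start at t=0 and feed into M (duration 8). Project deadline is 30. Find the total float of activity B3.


Forward pass: ES(B3) = sum of predecessors on chain B = 13
EF = ES + duration = 13 + 2 = 15
Backward pass: LF(M) = deadline = 30; LS(M) = 30 - 8 = 22
LF(B3) = LS(M) - sum(successors on chain B) = 22 - 0 = 22
LS = LF - duration = 22 - 2 = 20
Total float = LS - ES = 20 - 13 = 7

7


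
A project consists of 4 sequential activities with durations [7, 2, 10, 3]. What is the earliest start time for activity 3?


Activity 3 starts after activities 1 through 2 complete.
Predecessor durations: [7, 2]
ES = 7 + 2 = 9

9


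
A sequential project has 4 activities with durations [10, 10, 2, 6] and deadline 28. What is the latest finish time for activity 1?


LF(activity 1) = deadline - sum of successor durations
Successors: activities 2 through 4 with durations [10, 2, 6]
Sum of successor durations = 18
LF = 28 - 18 = 10

10


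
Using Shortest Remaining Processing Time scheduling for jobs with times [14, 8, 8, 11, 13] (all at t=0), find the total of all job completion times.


Since all jobs arrive at t=0, SRPT equals SPT ordering.
SPT order: [8, 8, 11, 13, 14]
Completion times:
  Job 1: p=8, C=8
  Job 2: p=8, C=16
  Job 3: p=11, C=27
  Job 4: p=13, C=40
  Job 5: p=14, C=54
Total completion time = 8 + 16 + 27 + 40 + 54 = 145

145


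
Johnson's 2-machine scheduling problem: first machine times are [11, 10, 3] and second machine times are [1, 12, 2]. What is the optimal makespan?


Apply Johnson's rule:
  Group 1 (a <= b): [(2, 10, 12)]
  Group 2 (a > b): [(3, 3, 2), (1, 11, 1)]
Optimal job order: [2, 3, 1]
Schedule:
  Job 2: M1 done at 10, M2 done at 22
  Job 3: M1 done at 13, M2 done at 24
  Job 1: M1 done at 24, M2 done at 25
Makespan = 25

25


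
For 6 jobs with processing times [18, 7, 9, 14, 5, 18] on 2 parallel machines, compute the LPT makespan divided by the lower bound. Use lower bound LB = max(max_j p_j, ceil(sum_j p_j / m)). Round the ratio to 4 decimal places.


LPT order: [18, 18, 14, 9, 7, 5]
Machine loads after assignment: [37, 34]
LPT makespan = 37
Lower bound = max(max_job, ceil(total/2)) = max(18, 36) = 36
Ratio = 37 / 36 = 1.0278

1.0278


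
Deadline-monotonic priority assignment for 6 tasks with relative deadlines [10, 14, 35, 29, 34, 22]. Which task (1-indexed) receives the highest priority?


Sort tasks by relative deadline (ascending):
  Task 1: deadline = 10
  Task 2: deadline = 14
  Task 6: deadline = 22
  Task 4: deadline = 29
  Task 5: deadline = 34
  Task 3: deadline = 35
Priority order (highest first): [1, 2, 6, 4, 5, 3]
Highest priority task = 1

1


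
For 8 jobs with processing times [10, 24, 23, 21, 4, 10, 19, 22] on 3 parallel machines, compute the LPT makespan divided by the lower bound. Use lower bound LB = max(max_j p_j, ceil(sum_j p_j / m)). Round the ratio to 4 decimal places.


LPT order: [24, 23, 22, 21, 19, 10, 10, 4]
Machine loads after assignment: [44, 46, 43]
LPT makespan = 46
Lower bound = max(max_job, ceil(total/3)) = max(24, 45) = 45
Ratio = 46 / 45 = 1.0222

1.0222


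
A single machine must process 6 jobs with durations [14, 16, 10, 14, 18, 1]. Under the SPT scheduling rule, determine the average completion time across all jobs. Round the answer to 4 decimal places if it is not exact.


Sort jobs by processing time (SPT order): [1, 10, 14, 14, 16, 18]
Compute completion times sequentially:
  Job 1: processing = 1, completes at 1
  Job 2: processing = 10, completes at 11
  Job 3: processing = 14, completes at 25
  Job 4: processing = 14, completes at 39
  Job 5: processing = 16, completes at 55
  Job 6: processing = 18, completes at 73
Sum of completion times = 204
Average completion time = 204/6 = 34.0

34.0


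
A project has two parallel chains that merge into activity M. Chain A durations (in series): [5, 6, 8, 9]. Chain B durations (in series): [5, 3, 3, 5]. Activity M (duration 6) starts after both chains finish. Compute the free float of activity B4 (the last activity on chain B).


ES(B4) = sum of predecessors on chain B = 11
EF(B4) = ES + duration = 11 + 5 = 16
Successor of B4 is M. ES(M) = max(sum(A), sum(B)) = max(28, 16) = 28
Free float = ES(successor) - EF(current) = 28 - 16 = 12

12


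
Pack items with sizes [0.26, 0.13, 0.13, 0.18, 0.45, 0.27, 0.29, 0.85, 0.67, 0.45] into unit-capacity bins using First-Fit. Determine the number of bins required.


Place items sequentially using First-Fit:
  Item 0.26 -> new Bin 1
  Item 0.13 -> Bin 1 (now 0.39)
  Item 0.13 -> Bin 1 (now 0.52)
  Item 0.18 -> Bin 1 (now 0.7)
  Item 0.45 -> new Bin 2
  Item 0.27 -> Bin 1 (now 0.97)
  Item 0.29 -> Bin 2 (now 0.74)
  Item 0.85 -> new Bin 3
  Item 0.67 -> new Bin 4
  Item 0.45 -> new Bin 5
Total bins used = 5

5


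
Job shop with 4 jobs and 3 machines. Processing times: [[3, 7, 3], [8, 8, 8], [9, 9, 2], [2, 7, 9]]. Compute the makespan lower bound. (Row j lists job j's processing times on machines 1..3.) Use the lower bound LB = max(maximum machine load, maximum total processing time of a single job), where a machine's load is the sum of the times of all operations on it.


Machine loads:
  Machine 1: 3 + 8 + 9 + 2 = 22
  Machine 2: 7 + 8 + 9 + 7 = 31
  Machine 3: 3 + 8 + 2 + 9 = 22
Max machine load = 31
Job totals:
  Job 1: 13
  Job 2: 24
  Job 3: 20
  Job 4: 18
Max job total = 24
Lower bound = max(31, 24) = 31

31


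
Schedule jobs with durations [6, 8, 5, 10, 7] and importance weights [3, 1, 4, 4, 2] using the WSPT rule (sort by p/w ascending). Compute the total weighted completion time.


Compute p/w ratios and sort ascending (WSPT): [(5, 4), (6, 3), (10, 4), (7, 2), (8, 1)]
Compute weighted completion times:
  Job (p=5,w=4): C=5, w*C=4*5=20
  Job (p=6,w=3): C=11, w*C=3*11=33
  Job (p=10,w=4): C=21, w*C=4*21=84
  Job (p=7,w=2): C=28, w*C=2*28=56
  Job (p=8,w=1): C=36, w*C=1*36=36
Total weighted completion time = 229

229


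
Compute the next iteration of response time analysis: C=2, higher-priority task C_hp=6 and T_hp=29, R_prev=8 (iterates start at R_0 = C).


R_next = C + ceil(R_prev / T_hp) * C_hp
ceil(8 / 29) = ceil(0.2759) = 1
Interference = 1 * 6 = 6
R_next = 2 + 6 = 8
R_next = R_prev, so the iteration has converged (response time = 8).

8


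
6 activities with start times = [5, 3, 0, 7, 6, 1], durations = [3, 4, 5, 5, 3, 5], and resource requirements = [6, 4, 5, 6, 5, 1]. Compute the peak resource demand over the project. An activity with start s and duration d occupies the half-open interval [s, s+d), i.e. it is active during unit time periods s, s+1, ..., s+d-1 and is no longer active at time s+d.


Each activity i is active on [start_i, start_i + duration_i).
Compute total resource usage per time slot:
  t=0: active resources = [5], total = 5
  t=1: active resources = [5, 1], total = 6
  t=2: active resources = [5, 1], total = 6
  t=3: active resources = [4, 5, 1], total = 10
  t=4: active resources = [4, 5, 1], total = 10
  t=5: active resources = [6, 4, 1], total = 11
  t=6: active resources = [6, 4, 5], total = 15
  t=7: active resources = [6, 6, 5], total = 17
  t=8: active resources = [6, 5], total = 11
  t=9: active resources = [6], total = 6
  t=10: active resources = [6], total = 6
  t=11: active resources = [6], total = 6
Peak resource demand = 17

17


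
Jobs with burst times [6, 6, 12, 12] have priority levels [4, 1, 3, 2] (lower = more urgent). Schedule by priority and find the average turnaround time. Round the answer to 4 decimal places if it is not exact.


Sort by priority (ascending = highest first):
Order: [(1, 6), (2, 12), (3, 12), (4, 6)]
Completion times:
  Priority 1, burst=6, C=6
  Priority 2, burst=12, C=18
  Priority 3, burst=12, C=30
  Priority 4, burst=6, C=36
Average turnaround = 90/4 = 22.5

22.5


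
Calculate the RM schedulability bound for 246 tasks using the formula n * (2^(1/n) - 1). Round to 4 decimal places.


Compute 2^(1/246) = 1.0028216448
Subtract 1: 1.0028216448 - 1 = 0.0028216448
Multiply by n: 246 * 0.0028216448 = 0.6941246208
Round to 4 dp: 0.6941

0.6941


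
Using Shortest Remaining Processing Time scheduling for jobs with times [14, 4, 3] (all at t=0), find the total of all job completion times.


Since all jobs arrive at t=0, SRPT equals SPT ordering.
SPT order: [3, 4, 14]
Completion times:
  Job 1: p=3, C=3
  Job 2: p=4, C=7
  Job 3: p=14, C=21
Total completion time = 3 + 7 + 21 = 31

31


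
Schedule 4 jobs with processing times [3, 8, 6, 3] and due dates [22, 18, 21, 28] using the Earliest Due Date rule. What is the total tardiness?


Sort by due date (EDD order): [(8, 18), (6, 21), (3, 22), (3, 28)]
Compute completion times and tardiness:
  Job 1: p=8, d=18, C=8, tardiness=max(0,8-18)=0
  Job 2: p=6, d=21, C=14, tardiness=max(0,14-21)=0
  Job 3: p=3, d=22, C=17, tardiness=max(0,17-22)=0
  Job 4: p=3, d=28, C=20, tardiness=max(0,20-28)=0
Total tardiness = 0

0


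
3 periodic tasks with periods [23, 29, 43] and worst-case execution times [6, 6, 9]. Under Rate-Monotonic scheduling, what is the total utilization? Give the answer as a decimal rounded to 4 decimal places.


Compute individual utilizations (exact fractions):
  Task 1: C/T = 6/23 (approx. 0.2609)
  Task 2: C/T = 6/29 (approx. 0.2069)
  Task 3: C/T = 9/43 (approx. 0.2093)
Total utilization U = 6/23 + 6/29 + 9/43 = 19419/28681
Rounded to 4 decimal places: U = 0.6771
RM (Liu & Layland) bound for 3 tasks = 0.779763; compare with U = 19419/28681 (approx. 0.677068)
U <= bound, so schedulable by RM sufficient condition.

0.6771
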